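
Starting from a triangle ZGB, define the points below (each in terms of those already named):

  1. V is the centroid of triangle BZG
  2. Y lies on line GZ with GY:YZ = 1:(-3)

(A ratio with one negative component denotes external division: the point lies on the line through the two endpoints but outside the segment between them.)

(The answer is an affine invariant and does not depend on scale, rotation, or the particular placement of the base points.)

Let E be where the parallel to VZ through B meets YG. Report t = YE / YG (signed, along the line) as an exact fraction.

Set Z = (0, 0), G = (1, 0), B = (0, 1); any affine frame gives the same invariant.
1. V is the centroid of triangle BZG ⇒ V = (1/3, 1/3)
2. Y lies on line GZ with GY:YZ = 1:(-3) ⇒ Y = (3/2, 0)
through B parallel to VZ: direction (-1/3, -1/3); meets YG at E = (-1, 0)
E = Y + t·(G−Y) with t = 5

t = 5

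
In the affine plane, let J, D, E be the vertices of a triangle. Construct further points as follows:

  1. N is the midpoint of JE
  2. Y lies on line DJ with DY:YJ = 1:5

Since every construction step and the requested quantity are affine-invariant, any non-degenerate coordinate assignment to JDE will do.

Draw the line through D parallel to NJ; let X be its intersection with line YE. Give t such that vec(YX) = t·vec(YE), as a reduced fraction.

Set J = (0, 0), D = (1, 0), E = (0, 1); any affine frame gives the same invariant.
1. N is the midpoint of JE ⇒ N = (0, 1/2)
2. Y lies on line DJ with DY:YJ = 1:5 ⇒ Y = (5/6, 0)
through D parallel to NJ: direction (0, -1/2); meets YE at X = (1, -1/5)
X = Y + t·(E−Y) with t = -1/5

t = -1/5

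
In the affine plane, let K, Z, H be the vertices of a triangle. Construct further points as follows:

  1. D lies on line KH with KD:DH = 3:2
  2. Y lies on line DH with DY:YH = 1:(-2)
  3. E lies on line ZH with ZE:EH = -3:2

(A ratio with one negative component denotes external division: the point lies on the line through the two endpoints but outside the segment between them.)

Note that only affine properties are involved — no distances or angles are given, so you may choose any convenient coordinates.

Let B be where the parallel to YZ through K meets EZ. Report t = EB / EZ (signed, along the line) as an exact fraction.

t = 13/12

Set K = (0, 0), Z = (1, 0), H = (0, 1); any affine frame gives the same invariant.
1. D lies on line KH with KD:DH = 3:2 ⇒ D = (0, 3/5)
2. Y lies on line DH with DY:YH = 1:(-2) ⇒ Y = (0, 1/5)
3. E lies on line ZH with ZE:EH = -3:2 ⇒ E = (-2, 3)
through K parallel to YZ: direction (1, -1/5); meets EZ at B = (5/4, -1/4)
B = E + t·(Z−E) with t = 13/12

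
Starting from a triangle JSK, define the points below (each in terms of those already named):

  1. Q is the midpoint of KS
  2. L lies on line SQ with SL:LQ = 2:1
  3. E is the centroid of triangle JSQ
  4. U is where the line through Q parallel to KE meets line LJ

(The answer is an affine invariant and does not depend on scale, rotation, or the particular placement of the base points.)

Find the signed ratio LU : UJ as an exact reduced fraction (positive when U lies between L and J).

LU:UJ = 1/12

Assign J = (0, 0), S = (1, 0), K = (0, 1) — the answer is frame-independent, so this choice is without loss of generality.
1. Q is the midpoint of KS ⇒ Q = (1/2, 1/2)
2. L lies on line SQ with SL:LQ = 2:1 ⇒ L = (2/3, 1/3)
3. E is the centroid of triangle JSQ ⇒ E = (1/2, 1/6)
4. U is where the line through Q parallel to KE meets line LJ ⇒ U = (8/13, 4/13)
U = L + t·(J−L) with t = 1/13, so LU:UJ = t:(1−t) = 1/13:12/13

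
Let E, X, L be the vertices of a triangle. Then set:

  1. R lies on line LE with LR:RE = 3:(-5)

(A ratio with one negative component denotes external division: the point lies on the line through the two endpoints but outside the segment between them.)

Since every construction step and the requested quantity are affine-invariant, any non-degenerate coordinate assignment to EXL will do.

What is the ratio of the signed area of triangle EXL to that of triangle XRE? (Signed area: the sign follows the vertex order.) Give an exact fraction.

[EXL]:[XRE] = 2/5

Work in coordinates with E = (0, 0), X = (1, 0), L = (0, 1).
1. R lies on line LE with LR:RE = 3:(-5) ⇒ R = (0, 5/2)
2·[EXL] = 1, 2·[XRE] = 5/2
[EXL]:[XRE] = 1:5/2 = 2/5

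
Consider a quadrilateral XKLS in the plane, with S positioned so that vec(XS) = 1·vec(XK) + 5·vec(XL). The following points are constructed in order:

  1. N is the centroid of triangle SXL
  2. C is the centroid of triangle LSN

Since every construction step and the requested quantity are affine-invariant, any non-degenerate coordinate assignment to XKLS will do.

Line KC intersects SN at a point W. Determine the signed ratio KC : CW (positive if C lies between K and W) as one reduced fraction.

Work in coordinates with X = (0, 0), K = (1, 0), L = (0, 1), S = (1, 5).
1. N is the centroid of triangle SXL ⇒ N = (1/3, 2)
2. C is the centroid of triangle LSN ⇒ C = (4/9, 8/3)
line KC meets SN at W = (43/93, 80/31)
C = K + t·(W−K) with t = 31/30, so KC:CW = 31/30:-1/30

KC:CW = -31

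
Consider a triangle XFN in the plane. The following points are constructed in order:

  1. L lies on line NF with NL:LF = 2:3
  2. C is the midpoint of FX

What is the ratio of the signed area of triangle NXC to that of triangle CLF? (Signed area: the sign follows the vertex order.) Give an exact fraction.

[NXC]:[CLF] = -5/3

Assign X = (0, 0), F = (1, 0), N = (0, 1) — the answer is frame-independent, so this choice is without loss of generality.
1. L lies on line NF with NL:LF = 2:3 ⇒ L = (2/5, 3/5)
2. C is the midpoint of FX ⇒ C = (1/2, 0)
2·[NXC] = 1/2, 2·[CLF] = -3/10
[NXC]:[CLF] = 1/2:-3/10 = -5/3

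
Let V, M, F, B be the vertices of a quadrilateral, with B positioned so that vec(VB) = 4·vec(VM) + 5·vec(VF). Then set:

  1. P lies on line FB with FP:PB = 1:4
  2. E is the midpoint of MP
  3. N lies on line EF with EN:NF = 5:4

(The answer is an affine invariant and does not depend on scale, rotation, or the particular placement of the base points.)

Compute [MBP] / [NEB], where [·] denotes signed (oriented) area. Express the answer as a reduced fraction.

Assign V = (0, 0), M = (1, 0), F = (0, 1), B = (4, 5) — the answer is frame-independent, so this choice is without loss of generality.
1. P lies on line FB with FP:PB = 1:4 ⇒ P = (4/5, 9/5)
2. E is the midpoint of MP ⇒ E = (9/10, 9/10)
3. N lies on line EF with EN:NF = 5:4 ⇒ N = (2/5, 43/45)
2·[MBP] = 32/5, 2·[NEB] = 20/9
[MBP]:[NEB] = 32/5:20/9 = 72/25

[MBP]:[NEB] = 72/25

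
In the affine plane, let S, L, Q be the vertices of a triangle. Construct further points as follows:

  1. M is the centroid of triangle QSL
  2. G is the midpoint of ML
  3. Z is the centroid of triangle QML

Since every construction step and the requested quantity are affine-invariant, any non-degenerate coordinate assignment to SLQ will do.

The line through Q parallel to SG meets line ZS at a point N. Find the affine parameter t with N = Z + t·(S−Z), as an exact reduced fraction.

t = -2

Work in coordinates with S = (0, 0), L = (1, 0), Q = (0, 1).
1. M is the centroid of triangle QSL ⇒ M = (1/3, 1/3)
2. G is the midpoint of ML ⇒ G = (2/3, 1/6)
3. Z is the centroid of triangle QML ⇒ Z = (4/9, 4/9)
through Q parallel to SG: direction (2/3, 1/6); meets ZS at N = (4/3, 4/3)
N = Z + t·(S−Z) with t = -2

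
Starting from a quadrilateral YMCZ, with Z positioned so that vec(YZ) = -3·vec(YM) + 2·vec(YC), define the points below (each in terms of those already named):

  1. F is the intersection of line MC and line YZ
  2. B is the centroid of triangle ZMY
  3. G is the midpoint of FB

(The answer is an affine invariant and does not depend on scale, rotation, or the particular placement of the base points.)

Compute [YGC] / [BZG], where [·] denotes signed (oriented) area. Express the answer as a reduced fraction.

Choose coordinates Y = (0, 0), M = (1, 0), C = (0, 1), Z = (-3, 2).
1. F is the intersection of line MC and line YZ ⇒ F = (3, -2)
2. B is the centroid of triangle ZMY ⇒ B = (-2/3, 2/3)
3. G is the midpoint of FB ⇒ G = (7/6, -2/3)
2·[YGC] = 7/6, 2·[BZG] = 2/3
[YGC]:[BZG] = 7/6:2/3 = 7/4

[YGC]:[BZG] = 7/4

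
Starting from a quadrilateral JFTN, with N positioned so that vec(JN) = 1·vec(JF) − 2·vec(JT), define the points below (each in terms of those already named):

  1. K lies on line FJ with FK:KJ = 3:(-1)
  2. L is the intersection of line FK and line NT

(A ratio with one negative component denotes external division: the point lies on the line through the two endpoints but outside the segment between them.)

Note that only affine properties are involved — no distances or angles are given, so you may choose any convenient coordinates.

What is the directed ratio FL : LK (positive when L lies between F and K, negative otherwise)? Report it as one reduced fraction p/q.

FL:LK = 4/5

Choose coordinates J = (0, 0), F = (1, 0), T = (0, 1), N = (1, -2).
1. K lies on line FJ with FK:KJ = 3:(-1) ⇒ K = (-1/2, 0)
2. L is the intersection of line FK and line NT ⇒ L = (1/3, 0)
L = F + t·(K−F) with t = 4/9, so FL:LK = t:(1−t) = 4/9:5/9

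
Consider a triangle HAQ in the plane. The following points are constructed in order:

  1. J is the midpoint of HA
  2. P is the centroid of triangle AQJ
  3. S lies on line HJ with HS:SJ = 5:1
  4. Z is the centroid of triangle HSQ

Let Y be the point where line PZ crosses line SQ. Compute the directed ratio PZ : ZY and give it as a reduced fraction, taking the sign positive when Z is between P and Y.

Set H = (0, 0), A = (1, 0), Q = (0, 1); any affine frame gives the same invariant.
1. J is the midpoint of HA ⇒ J = (1/2, 0)
2. P is the centroid of triangle AQJ ⇒ P = (1/2, 1/3)
3. S lies on line HJ with HS:SJ = 5:1 ⇒ S = (5/12, 0)
4. Z is the centroid of triangle HSQ ⇒ Z = (5/36, 1/3)
line PZ meets SQ at Y = (5/18, 1/3)
Z = P + t·(Y−P) with t = 13/8, so PZ:ZY = 13/8:-5/8

PZ:ZY = -13/5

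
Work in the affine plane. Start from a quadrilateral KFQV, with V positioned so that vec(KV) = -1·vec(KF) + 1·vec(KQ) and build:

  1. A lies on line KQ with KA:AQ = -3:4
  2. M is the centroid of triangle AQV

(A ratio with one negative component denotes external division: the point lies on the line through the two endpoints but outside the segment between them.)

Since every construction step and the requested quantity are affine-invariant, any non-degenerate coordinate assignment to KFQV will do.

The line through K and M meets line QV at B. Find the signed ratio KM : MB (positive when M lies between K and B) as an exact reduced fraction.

KM:MB = -1/4

Assign K = (0, 0), F = (1, 0), Q = (0, 1), V = (-1, 1) — the answer is frame-independent, so this choice is without loss of generality.
1. A lies on line KQ with KA:AQ = -3:4 ⇒ A = (0, -3)
2. M is the centroid of triangle AQV ⇒ M = (-1/3, -1/3)
line KM meets QV at B = (1, 1)
M = K + t·(B−K) with t = -1/3, so KM:MB = -1/3:4/3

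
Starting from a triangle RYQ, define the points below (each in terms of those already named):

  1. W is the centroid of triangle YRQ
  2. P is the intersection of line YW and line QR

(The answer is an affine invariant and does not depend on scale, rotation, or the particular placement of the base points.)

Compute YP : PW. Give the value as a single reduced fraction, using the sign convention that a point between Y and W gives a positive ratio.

Work in coordinates with R = (0, 0), Y = (1, 0), Q = (0, 1).
1. W is the centroid of triangle YRQ ⇒ W = (1/3, 1/3)
2. P is the intersection of line YW and line QR ⇒ P = (0, 1/2)
P = Y + t·(W−Y) with t = 3/2, so YP:PW = t:(1−t) = 3/2:-1/2

YP:PW = -3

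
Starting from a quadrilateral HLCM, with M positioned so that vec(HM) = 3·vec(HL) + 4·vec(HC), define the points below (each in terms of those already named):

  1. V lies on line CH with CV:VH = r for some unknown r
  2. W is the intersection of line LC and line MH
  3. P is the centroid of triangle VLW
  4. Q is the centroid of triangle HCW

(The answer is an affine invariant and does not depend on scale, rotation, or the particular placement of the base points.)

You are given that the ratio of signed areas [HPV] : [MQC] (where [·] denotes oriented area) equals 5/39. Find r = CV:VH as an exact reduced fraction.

r = -3

Set H = (0, 0), L = (1, 0), C = (0, 1), M = (3, 4); any affine frame gives the same invariant.
1. With CV:VH = r, write λ = r/(r+1) so V = C + λ·(H−C); V is affine-linear in λ
2. W is the intersection of line LC and line MH ⇒ W = (3/7, 4/7)
3. P is the centroid of triangle VLW ⇒ P is an affine combination of earlier points and hence also affine-linear in λ
4. Q is the centroid of triangle HCW ⇒ Q = (1/7, 11/21)
Every point depending on V is an affine combination of V and λ-independent points, so each such coordinate is linear in λ; the λ² term in each signed area is a multiple of (H−C)×(H−C) = 0, so 2·[HPV] and 2·[MQC] are each linear in λ. Evaluating at λ=0 and λ=1:
  2·[HPV] = -10/21·λ + 10/21,   2·[MQC] = -13/7
So [HPV]:[MQC] = (-10/21·λ + 10/21) / (-13/7). Setting this equal to 5/39:
  -10/21·λ + 10/21 = 5/39·(-13/7)  ⇒  λ = 3/2
Then r = λ/(1−λ) = (3/2)/(-1/2) = -3. Check: with r = -3, V = (0, -1/2) and [HPV]:[MQC] = 5/39 as required.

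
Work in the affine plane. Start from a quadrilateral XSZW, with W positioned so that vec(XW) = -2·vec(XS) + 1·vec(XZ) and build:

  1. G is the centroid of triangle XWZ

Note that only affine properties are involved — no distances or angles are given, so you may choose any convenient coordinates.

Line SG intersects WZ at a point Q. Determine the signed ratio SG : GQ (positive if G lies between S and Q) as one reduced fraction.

SG:GQ = 2

Assign X = (0, 0), S = (1, 0), Z = (0, 1), W = (-2, 1) — the answer is frame-independent, so this choice is without loss of generality.
1. G is the centroid of triangle XWZ ⇒ G = (-2/3, 2/3)
line SG meets WZ at Q = (-3/2, 1)
G = S + t·(Q−S) with t = 2/3, so SG:GQ = 2/3:1/3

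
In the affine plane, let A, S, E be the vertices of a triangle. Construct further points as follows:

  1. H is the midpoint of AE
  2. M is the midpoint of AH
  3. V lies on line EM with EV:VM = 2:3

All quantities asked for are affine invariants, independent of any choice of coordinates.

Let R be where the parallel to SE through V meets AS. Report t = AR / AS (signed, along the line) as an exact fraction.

t = 7/10

Work in coordinates with A = (0, 0), S = (1, 0), E = (0, 1).
1. H is the midpoint of AE ⇒ H = (0, 1/2)
2. M is the midpoint of AH ⇒ M = (0, 1/4)
3. V lies on line EM with EV:VM = 2:3 ⇒ V = (0, 7/10)
through V parallel to SE: direction (-1, 1); meets AS at R = (7/10, 0)
R = A + t·(S−A) with t = 7/10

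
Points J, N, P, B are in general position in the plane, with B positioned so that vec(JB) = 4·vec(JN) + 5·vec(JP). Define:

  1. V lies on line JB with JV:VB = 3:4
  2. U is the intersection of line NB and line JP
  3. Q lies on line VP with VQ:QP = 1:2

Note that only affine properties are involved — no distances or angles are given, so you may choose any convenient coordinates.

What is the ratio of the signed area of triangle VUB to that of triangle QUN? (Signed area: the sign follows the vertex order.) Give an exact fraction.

[VUB]:[QUN] = 5/2

Assign J = (0, 0), N = (1, 0), P = (0, 1), B = (4, 5) — the answer is frame-independent, so this choice is without loss of generality.
1. V lies on line JB with JV:VB = 3:4 ⇒ V = (12/7, 15/7)
2. U is the intersection of line NB and line JP ⇒ U = (0, -5/3)
3. Q lies on line VP with VQ:QP = 1:2 ⇒ Q = (8/7, 37/21)
2·[VUB] = 80/21, 2·[QUN] = 32/21
[VUB]:[QUN] = 80/21:32/21 = 5/2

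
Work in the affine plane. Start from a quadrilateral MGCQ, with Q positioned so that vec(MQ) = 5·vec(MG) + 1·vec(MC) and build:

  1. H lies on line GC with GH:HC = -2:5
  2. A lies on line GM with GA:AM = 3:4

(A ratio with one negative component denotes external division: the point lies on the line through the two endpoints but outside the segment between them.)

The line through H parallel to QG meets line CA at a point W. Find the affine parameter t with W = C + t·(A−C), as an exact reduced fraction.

Choose coordinates M = (0, 0), G = (1, 0), C = (0, 1), Q = (5, 1).
1. H lies on line GC with GH:HC = -2:5 ⇒ H = (5/3, -2/3)
2. A lies on line GM with GA:AM = 3:4 ⇒ A = (4/7, 0)
through H parallel to QG: direction (-4, -1); meets CA at W = (25/24, -79/96)
W = C + t·(A−C) with t = 175/96

t = 175/96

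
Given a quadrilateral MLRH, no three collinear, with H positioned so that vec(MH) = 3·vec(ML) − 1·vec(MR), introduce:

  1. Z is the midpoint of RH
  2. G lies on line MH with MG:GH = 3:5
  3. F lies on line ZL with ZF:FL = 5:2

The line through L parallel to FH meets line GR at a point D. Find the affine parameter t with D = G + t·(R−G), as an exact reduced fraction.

t = 2/5

Assign M = (0, 0), L = (1, 0), R = (0, 1), H = (3, -1) — the answer is frame-independent, so this choice is without loss of generality.
1. Z is the midpoint of RH ⇒ Z = (3/2, 0)
2. G lies on line MH with MG:GH = 3:5 ⇒ G = (9/8, -3/8)
3. F lies on line ZL with ZF:FL = 5:2 ⇒ F = (8/7, 0)
through L parallel to FH: direction (13/7, -1); meets GR at D = (27/40, 7/40)
D = G + t·(R−G) with t = 2/5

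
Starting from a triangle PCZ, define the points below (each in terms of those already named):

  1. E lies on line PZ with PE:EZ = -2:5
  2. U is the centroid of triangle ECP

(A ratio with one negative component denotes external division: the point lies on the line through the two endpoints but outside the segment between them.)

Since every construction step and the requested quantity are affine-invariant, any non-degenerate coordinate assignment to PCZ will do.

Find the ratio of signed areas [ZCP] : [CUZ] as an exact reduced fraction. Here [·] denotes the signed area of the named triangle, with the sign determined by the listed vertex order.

[ZCP]:[CUZ] = 9/8

Assign P = (0, 0), C = (1, 0), Z = (0, 1) — the answer is frame-independent, so this choice is without loss of generality.
1. E lies on line PZ with PE:EZ = -2:5 ⇒ E = (0, -2/3)
2. U is the centroid of triangle ECP ⇒ U = (1/3, -2/9)
2·[ZCP] = -1, 2·[CUZ] = -8/9
[ZCP]:[CUZ] = -1:-8/9 = 9/8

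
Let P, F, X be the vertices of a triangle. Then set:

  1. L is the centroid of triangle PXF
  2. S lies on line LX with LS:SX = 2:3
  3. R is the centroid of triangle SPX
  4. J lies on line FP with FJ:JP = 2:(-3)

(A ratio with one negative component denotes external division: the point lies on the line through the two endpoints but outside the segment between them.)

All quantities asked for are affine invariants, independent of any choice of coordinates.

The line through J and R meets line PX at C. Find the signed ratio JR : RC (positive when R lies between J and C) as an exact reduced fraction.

Work in coordinates with P = (0, 0), F = (1, 0), X = (0, 1).
1. L is the centroid of triangle PXF ⇒ L = (1/3, 1/3)
2. S lies on line LX with LS:SX = 2:3 ⇒ S = (1/5, 3/5)
3. R is the centroid of triangle SPX ⇒ R = (1/15, 8/15)
4. J lies on line FP with FJ:JP = 2:(-3) ⇒ J = (3, 0)
line JR meets PX at C = (0, 6/11)
R = J + t·(C−J) with t = 44/45, so JR:RC = 44/45:1/45

JR:RC = 44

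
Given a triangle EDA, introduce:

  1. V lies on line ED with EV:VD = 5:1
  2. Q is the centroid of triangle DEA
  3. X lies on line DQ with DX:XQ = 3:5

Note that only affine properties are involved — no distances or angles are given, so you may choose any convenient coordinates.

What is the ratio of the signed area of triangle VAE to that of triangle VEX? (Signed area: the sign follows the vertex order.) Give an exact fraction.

[VAE]:[VEX] = -8

Choose coordinates E = (0, 0), D = (1, 0), A = (0, 1).
1. V lies on line ED with EV:VD = 5:1 ⇒ V = (5/6, 0)
2. Q is the centroid of triangle DEA ⇒ Q = (1/3, 1/3)
3. X lies on line DQ with DX:XQ = 3:5 ⇒ X = (3/4, 1/8)
2·[VAE] = 5/6, 2·[VEX] = -5/48
[VAE]:[VEX] = 5/6:-5/48 = -8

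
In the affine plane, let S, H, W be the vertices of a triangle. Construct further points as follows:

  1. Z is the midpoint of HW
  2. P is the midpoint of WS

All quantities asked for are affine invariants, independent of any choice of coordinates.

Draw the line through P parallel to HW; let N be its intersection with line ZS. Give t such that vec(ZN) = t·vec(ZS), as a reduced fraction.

Set S = (0, 0), H = (1, 0), W = (0, 1); any affine frame gives the same invariant.
1. Z is the midpoint of HW ⇒ Z = (1/2, 1/2)
2. P is the midpoint of WS ⇒ P = (0, 1/2)
through P parallel to HW: direction (-1, 1); meets ZS at N = (1/4, 1/4)
N = Z + t·(S−Z) with t = 1/2

t = 1/2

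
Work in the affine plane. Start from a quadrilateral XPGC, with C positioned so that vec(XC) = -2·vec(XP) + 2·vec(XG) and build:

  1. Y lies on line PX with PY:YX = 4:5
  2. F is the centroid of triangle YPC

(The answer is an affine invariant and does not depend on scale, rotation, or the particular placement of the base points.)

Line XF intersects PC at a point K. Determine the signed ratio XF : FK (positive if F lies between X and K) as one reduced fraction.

XF:FK = 23/4

Assign X = (0, 0), P = (1, 0), G = (0, 1), C = (-2, 2) — the answer is frame-independent, so this choice is without loss of generality.
1. Y lies on line PX with PY:YX = 4:5 ⇒ Y = (5/9, 0)
2. F is the centroid of triangle YPC ⇒ F = (-4/27, 2/3)
line XF meets PC at K = (-4/23, 18/23)
F = X + t·(K−X) with t = 23/27, so XF:FK = 23/27:4/27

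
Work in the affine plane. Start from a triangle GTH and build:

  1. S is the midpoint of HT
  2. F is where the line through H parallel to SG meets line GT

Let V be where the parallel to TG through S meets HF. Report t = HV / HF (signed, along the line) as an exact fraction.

t = 1/2

Assign G = (0, 0), T = (1, 0), H = (0, 1) — the answer is frame-independent, so this choice is without loss of generality.
1. S is the midpoint of HT ⇒ S = (1/2, 1/2)
2. F is where the line through H parallel to SG meets line GT ⇒ F = (-1, 0)
through S parallel to TG: direction (-1, 0); meets HF at V = (-1/2, 1/2)
V = H + t·(F−H) with t = 1/2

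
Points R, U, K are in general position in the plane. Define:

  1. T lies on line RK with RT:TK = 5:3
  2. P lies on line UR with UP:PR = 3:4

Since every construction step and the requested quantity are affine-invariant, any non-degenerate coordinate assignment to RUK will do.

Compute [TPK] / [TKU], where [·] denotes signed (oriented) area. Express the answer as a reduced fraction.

Work in coordinates with R = (0, 0), U = (1, 0), K = (0, 1).
1. T lies on line RK with RT:TK = 5:3 ⇒ T = (0, 5/8)
2. P lies on line UR with UP:PR = 3:4 ⇒ P = (4/7, 0)
2·[TPK] = 3/14, 2·[TKU] = -3/8
[TPK]:[TKU] = 3/14:-3/8 = -4/7

[TPK]:[TKU] = -4/7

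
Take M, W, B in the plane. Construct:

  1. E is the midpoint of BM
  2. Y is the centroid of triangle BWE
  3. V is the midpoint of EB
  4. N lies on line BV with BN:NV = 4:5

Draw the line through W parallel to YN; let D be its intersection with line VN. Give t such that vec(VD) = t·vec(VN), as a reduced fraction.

Work in coordinates with M = (0, 0), W = (1, 0), B = (0, 1).
1. E is the midpoint of BM ⇒ E = (0, 1/2)
2. Y is the centroid of triangle BWE ⇒ Y = (1/3, 1/2)
3. V is the midpoint of EB ⇒ V = (0, 3/4)
4. N lies on line BV with BN:NV = 4:5 ⇒ N = (0, 8/9)
through W parallel to YN: direction (-1/3, 7/18); meets VN at D = (0, 7/6)
D = V + t·(N−V) with t = 3

t = 3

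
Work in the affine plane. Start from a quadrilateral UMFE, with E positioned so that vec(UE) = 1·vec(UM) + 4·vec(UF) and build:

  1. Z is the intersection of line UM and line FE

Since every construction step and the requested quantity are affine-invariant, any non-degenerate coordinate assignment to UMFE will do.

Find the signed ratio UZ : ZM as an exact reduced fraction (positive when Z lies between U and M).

Set U = (0, 0), M = (1, 0), F = (0, 1), E = (1, 4); any affine frame gives the same invariant.
1. Z is the intersection of line UM and line FE ⇒ Z = (-1/3, 0)
Z = U + t·(M−U) with t = -1/3, so UZ:ZM = t:(1−t) = -1/3:4/3

UZ:ZM = -1/4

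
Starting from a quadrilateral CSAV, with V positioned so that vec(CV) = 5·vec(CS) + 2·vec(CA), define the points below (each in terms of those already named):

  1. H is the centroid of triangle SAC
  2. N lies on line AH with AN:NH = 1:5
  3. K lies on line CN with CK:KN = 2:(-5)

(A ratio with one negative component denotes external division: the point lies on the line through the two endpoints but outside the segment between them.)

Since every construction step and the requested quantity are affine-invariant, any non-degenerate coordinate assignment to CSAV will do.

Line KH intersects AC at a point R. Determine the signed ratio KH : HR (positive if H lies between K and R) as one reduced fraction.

Choose coordinates C = (0, 0), S = (1, 0), A = (0, 1), V = (5, 2).
1. H is the centroid of triangle SAC ⇒ H = (1/3, 1/3)
2. N lies on line AH with AN:NH = 1:5 ⇒ N = (1/18, 8/9)
3. K lies on line CN with CK:KN = 2:(-5) ⇒ K = (-1/27, -16/27)
line KH meets AC at R = (0, -1/2)
H = K + t·(R−K) with t = 10, so KH:HR = 10:-9

KH:HR = -10/9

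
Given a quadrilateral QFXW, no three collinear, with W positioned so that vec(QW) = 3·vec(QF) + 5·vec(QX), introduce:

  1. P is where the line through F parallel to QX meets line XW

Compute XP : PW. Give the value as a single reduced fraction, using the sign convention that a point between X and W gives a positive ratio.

XP:PW = 1/2

Work in coordinates with Q = (0, 0), F = (1, 0), X = (0, 1), W = (3, 5).
1. P is where the line through F parallel to QX meets line XW ⇒ P = (1, 7/3)
P = X + t·(W−X) with t = 1/3, so XP:PW = t:(1−t) = 1/3:2/3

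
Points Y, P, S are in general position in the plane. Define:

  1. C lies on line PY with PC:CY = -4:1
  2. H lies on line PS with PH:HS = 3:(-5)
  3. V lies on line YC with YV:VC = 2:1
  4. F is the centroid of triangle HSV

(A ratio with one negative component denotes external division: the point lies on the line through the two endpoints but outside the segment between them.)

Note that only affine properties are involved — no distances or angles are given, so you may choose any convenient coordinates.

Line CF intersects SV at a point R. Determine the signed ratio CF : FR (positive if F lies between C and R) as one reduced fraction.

Work in coordinates with Y = (0, 0), P = (1, 0), S = (0, 1).
1. C lies on line PY with PC:CY = -4:1 ⇒ C = (-1/3, 0)
2. H lies on line PS with PH:HS = 3:(-5) ⇒ H = (5/2, -3/2)
3. V lies on line YC with YV:VC = 2:1 ⇒ V = (-2/9, 0)
4. F is the centroid of triangle HSV ⇒ F = (41/54, -1/6)
line CF meets SV at R = (-124/549, -1/61)
F = C + t·(R−C) with t = 61/6, so CF:FR = 61/6:-55/6

CF:FR = -61/55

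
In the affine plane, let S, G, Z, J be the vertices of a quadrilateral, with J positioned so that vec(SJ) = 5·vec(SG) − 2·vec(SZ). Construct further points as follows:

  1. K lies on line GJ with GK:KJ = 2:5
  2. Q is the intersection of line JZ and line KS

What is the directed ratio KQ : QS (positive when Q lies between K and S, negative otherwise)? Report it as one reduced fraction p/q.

KQ:QS = -2/7

Work in coordinates with S = (0, 0), G = (1, 0), Z = (0, 1), J = (5, -2).
1. K lies on line GJ with GK:KJ = 2:5 ⇒ K = (15/7, -4/7)
2. Q is the intersection of line JZ and line KS ⇒ Q = (3, -4/5)
Q = K + t·(S−K) with t = -2/5, so KQ:QS = t:(1−t) = -2/5:7/5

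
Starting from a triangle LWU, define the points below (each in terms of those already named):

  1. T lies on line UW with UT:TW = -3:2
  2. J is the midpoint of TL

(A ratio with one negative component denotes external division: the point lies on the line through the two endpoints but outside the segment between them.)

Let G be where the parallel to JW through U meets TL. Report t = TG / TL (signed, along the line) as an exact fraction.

Set L = (0, 0), W = (1, 0), U = (0, 1); any affine frame gives the same invariant.
1. T lies on line UW with UT:TW = -3:2 ⇒ T = (3, -2)
2. J is the midpoint of TL ⇒ J = (3/2, -1)
through U parallel to JW: direction (-1/2, 1); meets TL at G = (3/4, -1/2)
G = T + t·(L−T) with t = 3/4

t = 3/4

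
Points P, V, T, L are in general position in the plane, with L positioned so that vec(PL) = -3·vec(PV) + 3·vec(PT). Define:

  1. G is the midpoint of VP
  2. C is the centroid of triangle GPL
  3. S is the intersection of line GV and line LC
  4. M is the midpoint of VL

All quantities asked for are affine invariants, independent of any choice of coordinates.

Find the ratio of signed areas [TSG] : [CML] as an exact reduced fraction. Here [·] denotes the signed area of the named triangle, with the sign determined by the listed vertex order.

Choose coordinates P = (0, 0), V = (1, 0), T = (0, 1), L = (-3, 3).
1. G is the midpoint of VP ⇒ G = (1/2, 0)
2. C is the centroid of triangle GPL ⇒ C = (-5/6, 1)
3. S is the intersection of line GV and line LC ⇒ S = (1/4, 0)
4. M is the midpoint of VL ⇒ M = (-1, 3/2)
2·[TSG] = 1/4, 2·[CML] = 3/4
[TSG]:[CML] = 1/4:3/4 = 1/3

[TSG]:[CML] = 1/3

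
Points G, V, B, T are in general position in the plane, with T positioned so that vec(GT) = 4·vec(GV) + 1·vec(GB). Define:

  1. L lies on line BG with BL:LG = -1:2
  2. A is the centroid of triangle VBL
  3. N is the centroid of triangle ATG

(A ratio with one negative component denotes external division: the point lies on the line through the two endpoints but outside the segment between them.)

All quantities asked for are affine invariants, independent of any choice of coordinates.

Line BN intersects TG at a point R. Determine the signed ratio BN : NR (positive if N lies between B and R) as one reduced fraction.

BN:NR = 25/11

Set G = (0, 0), V = (1, 0), B = (0, 1), T = (4, 1); any affine frame gives the same invariant.
1. L lies on line BG with BL:LG = -1:2 ⇒ L = (0, 2)
2. A is the centroid of triangle VBL ⇒ A = (1/3, 1)
3. N is the centroid of triangle ATG ⇒ N = (13/9, 2/3)
line BN meets TG at R = (52/25, 13/25)
N = B + t·(R−B) with t = 25/36, so BN:NR = 25/36:11/36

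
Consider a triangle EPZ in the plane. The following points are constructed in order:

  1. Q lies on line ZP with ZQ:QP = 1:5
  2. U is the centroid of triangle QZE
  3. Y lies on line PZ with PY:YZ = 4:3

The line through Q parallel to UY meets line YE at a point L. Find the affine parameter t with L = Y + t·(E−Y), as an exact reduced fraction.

t = -11/29

Work in coordinates with E = (0, 0), P = (1, 0), Z = (0, 1).
1. Q lies on line ZP with ZQ:QP = 1:5 ⇒ Q = (1/6, 5/6)
2. U is the centroid of triangle QZE ⇒ U = (1/18, 11/18)
3. Y lies on line PZ with PY:YZ = 4:3 ⇒ Y = (3/7, 4/7)
through Q parallel to UY: direction (47/126, -5/126); meets YE at L = (120/203, 160/203)
L = Y + t·(E−Y) with t = -11/29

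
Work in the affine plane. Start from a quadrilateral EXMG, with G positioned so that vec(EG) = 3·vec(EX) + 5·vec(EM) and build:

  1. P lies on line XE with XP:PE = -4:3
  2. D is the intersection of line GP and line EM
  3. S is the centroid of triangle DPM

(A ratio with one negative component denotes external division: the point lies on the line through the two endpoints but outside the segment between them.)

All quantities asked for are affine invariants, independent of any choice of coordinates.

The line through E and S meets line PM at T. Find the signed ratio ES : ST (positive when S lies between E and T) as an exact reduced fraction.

Choose coordinates E = (0, 0), X = (1, 0), M = (0, 1), G = (3, 5).
1. P lies on line XE with XP:PE = -4:3 ⇒ P = (-3, 0)
2. D is the intersection of line GP and line EM ⇒ D = (0, 5/2)
3. S is the centroid of triangle DPM ⇒ S = (-1, 7/6)
line ES meets PM at T = (-2/3, 7/9)
S = E + t·(T−E) with t = 3/2, so ES:ST = 3/2:-1/2

ES:ST = -3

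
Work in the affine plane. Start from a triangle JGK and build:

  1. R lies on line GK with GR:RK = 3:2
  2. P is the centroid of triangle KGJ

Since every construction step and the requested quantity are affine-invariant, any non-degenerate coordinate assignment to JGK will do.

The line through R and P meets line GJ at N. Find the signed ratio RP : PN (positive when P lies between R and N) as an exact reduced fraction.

RP:PN = 4/5

Assign J = (0, 0), G = (1, 0), K = (0, 1) — the answer is frame-independent, so this choice is without loss of generality.
1. R lies on line GK with GR:RK = 3:2 ⇒ R = (2/5, 3/5)
2. P is the centroid of triangle KGJ ⇒ P = (1/3, 1/3)
line RP meets GJ at N = (1/4, 0)
P = R + t·(N−R) with t = 4/9, so RP:PN = 4/9:5/9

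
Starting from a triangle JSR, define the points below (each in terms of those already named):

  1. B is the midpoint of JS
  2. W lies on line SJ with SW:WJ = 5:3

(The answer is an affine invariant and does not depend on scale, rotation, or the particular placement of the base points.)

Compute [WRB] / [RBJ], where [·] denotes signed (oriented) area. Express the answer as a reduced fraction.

Work in coordinates with J = (0, 0), S = (1, 0), R = (0, 1).
1. B is the midpoint of JS ⇒ B = (1/2, 0)
2. W lies on line SJ with SW:WJ = 5:3 ⇒ W = (3/8, 0)
2·[WRB] = -1/8, 2·[RBJ] = -1/2
[WRB]:[RBJ] = -1/8:-1/2 = 1/4

[WRB]:[RBJ] = 1/4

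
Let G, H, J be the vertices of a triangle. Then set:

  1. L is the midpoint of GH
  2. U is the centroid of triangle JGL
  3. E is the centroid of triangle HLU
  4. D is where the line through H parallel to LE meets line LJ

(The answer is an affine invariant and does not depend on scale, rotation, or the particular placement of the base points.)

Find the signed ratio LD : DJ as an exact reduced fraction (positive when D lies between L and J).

LD:DJ = -1/3

Work in coordinates with G = (0, 0), H = (1, 0), J = (0, 1).
1. L is the midpoint of GH ⇒ L = (1/2, 0)
2. U is the centroid of triangle JGL ⇒ U = (1/6, 1/3)
3. E is the centroid of triangle HLU ⇒ E = (5/9, 1/9)
4. D is where the line through H parallel to LE meets line LJ ⇒ D = (3/4, -1/2)
D = L + t·(J−L) with t = -1/2, so LD:DJ = t:(1−t) = -1/2:3/2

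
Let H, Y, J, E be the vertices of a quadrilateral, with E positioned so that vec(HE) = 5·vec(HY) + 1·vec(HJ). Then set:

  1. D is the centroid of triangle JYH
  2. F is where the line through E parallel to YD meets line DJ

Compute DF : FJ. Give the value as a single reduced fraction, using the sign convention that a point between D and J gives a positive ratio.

Work in coordinates with H = (0, 0), Y = (1, 0), J = (0, 1), E = (5, 1).
1. D is the centroid of triangle JYH ⇒ D = (1/3, 1/3)
2. F is where the line through E parallel to YD meets line DJ ⇒ F = (-5/3, 13/3)
F = D + t·(J−D) with t = 6, so DF:FJ = t:(1−t) = 6:-5

DF:FJ = -6/5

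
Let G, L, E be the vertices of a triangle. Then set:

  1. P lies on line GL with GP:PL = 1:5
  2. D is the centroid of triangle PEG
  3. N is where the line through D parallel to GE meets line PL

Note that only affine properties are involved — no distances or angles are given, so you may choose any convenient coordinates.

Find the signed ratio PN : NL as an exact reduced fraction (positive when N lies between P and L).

Assign G = (0, 0), L = (1, 0), E = (0, 1) — the answer is frame-independent, so this choice is without loss of generality.
1. P lies on line GL with GP:PL = 1:5 ⇒ P = (1/6, 0)
2. D is the centroid of triangle PEG ⇒ D = (1/18, 1/3)
3. N is where the line through D parallel to GE meets line PL ⇒ N = (1/18, 0)
N = P + t·(L−P) with t = -2/15, so PN:NL = t:(1−t) = -2/15:17/15

PN:NL = -2/17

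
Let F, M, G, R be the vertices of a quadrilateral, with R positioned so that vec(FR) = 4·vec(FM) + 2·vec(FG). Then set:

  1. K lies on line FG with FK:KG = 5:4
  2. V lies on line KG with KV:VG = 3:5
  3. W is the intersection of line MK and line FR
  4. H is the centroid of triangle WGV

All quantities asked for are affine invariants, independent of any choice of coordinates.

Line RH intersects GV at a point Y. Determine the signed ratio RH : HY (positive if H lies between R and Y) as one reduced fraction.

RH:HY = 109/5

Set F = (0, 0), M = (1, 0), G = (0, 1), R = (4, 2); any affine frame gives the same invariant.
1. K lies on line FG with FK:KG = 5:4 ⇒ K = (0, 5/9)
2. V lies on line KG with KV:VG = 3:5 ⇒ V = (0, 13/18)
3. W is the intersection of line MK and line FR ⇒ W = (10/19, 5/19)
4. H is the centroid of triangle WGV ⇒ H = (10/57, 679/1026)
line RH meets GV at Y = (0, 589/981)
H = R + t·(Y−R) with t = 109/114, so RH:HY = 109/114:5/114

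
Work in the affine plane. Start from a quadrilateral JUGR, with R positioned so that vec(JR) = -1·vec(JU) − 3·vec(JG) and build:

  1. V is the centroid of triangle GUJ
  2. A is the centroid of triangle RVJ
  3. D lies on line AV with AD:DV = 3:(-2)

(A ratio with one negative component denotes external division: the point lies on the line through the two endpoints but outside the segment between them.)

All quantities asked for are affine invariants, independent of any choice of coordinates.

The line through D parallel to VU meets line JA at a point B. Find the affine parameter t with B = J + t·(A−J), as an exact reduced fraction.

Set J = (0, 0), U = (1, 0), G = (0, 1), R = (-1, -3); any affine frame gives the same invariant.
1. V is the centroid of triangle GUJ ⇒ V = (1/3, 1/3)
2. A is the centroid of triangle RVJ ⇒ A = (-2/9, -8/9)
3. D lies on line AV with AD:DV = 3:(-2) ⇒ D = (13/9, 25/9)
through D parallel to VU: direction (2/3, -1/3); meets JA at B = (7/9, 28/9)
B = J + t·(A−J) with t = -7/2

t = -7/2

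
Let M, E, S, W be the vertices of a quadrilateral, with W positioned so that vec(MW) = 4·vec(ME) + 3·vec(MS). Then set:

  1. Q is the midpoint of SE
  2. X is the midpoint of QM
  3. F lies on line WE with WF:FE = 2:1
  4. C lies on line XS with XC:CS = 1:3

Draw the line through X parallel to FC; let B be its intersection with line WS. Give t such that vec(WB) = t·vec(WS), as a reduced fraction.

t = 23/11

Choose coordinates M = (0, 0), E = (1, 0), S = (0, 1), W = (4, 3).
1. Q is the midpoint of SE ⇒ Q = (1/2, 1/2)
2. X is the midpoint of QM ⇒ X = (1/4, 1/4)
3. F lies on line WE with WF:FE = 2:1 ⇒ F = (2, 1)
4. C lies on line XS with XC:CS = 1:3 ⇒ C = (3/16, 7/16)
through X parallel to FC: direction (-29/16, -9/16); meets WS at B = (-48/11, -13/11)
B = W + t·(S−W) with t = 23/11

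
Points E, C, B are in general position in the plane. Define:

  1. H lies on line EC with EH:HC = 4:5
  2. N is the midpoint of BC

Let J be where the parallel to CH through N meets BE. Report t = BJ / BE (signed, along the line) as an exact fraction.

Set E = (0, 0), C = (1, 0), B = (0, 1); any affine frame gives the same invariant.
1. H lies on line EC with EH:HC = 4:5 ⇒ H = (4/9, 0)
2. N is the midpoint of BC ⇒ N = (1/2, 1/2)
through N parallel to CH: direction (-5/9, 0); meets BE at J = (0, 1/2)
J = B + t·(E−B) with t = 1/2

t = 1/2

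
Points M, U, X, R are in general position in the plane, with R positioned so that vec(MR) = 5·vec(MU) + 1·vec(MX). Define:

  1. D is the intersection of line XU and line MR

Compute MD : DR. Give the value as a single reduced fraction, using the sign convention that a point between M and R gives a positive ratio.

Choose coordinates M = (0, 0), U = (1, 0), X = (0, 1), R = (5, 1).
1. D is the intersection of line XU and line MR ⇒ D = (5/6, 1/6)
D = M + t·(R−M) with t = 1/6, so MD:DR = t:(1−t) = 1/6:5/6

MD:DR = 1/5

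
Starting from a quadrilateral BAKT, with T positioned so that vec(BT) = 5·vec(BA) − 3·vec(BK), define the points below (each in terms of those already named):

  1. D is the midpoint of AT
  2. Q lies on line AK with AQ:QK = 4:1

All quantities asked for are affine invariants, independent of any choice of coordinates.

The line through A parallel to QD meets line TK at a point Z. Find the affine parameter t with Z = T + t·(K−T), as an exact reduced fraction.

t = 8/3

Assign B = (0, 0), A = (1, 0), K = (0, 1), T = (5, -3) — the answer is frame-independent, so this choice is without loss of generality.
1. D is the midpoint of AT ⇒ D = (3, -3/2)
2. Q lies on line AK with AQ:QK = 4:1 ⇒ Q = (1/5, 4/5)
through A parallel to QD: direction (14/5, -23/10); meets TK at Z = (-25/3, 23/3)
Z = T + t·(K−T) with t = 8/3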